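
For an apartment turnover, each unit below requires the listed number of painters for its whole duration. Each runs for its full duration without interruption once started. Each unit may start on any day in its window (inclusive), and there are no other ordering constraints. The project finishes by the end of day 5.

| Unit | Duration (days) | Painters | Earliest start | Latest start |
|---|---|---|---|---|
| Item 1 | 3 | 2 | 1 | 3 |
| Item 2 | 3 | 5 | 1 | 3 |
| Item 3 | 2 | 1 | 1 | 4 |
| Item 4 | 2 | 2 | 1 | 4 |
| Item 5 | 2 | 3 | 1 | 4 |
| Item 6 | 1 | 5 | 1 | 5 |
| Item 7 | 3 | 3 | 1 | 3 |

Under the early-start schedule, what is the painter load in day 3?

10

At early start, day 3 has: Item 1, Item 2, Item 7.
Demand: 2 + 5 + 3 = 10.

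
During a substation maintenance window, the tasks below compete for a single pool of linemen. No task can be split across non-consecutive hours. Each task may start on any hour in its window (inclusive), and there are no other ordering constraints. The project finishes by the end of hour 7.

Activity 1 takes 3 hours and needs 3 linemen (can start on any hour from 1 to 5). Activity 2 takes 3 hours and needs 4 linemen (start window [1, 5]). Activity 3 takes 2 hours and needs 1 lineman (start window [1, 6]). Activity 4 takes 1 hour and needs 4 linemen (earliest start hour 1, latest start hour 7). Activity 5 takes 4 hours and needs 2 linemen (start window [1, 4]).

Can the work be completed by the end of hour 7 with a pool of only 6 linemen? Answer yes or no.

yes

Schedule Activity 1@1, Activity 2@4, Activity 3@1, Activity 4@7, Activity 5@1: h1:6  h2:6  h3:5  h4:6  h5:4  h6:4  h7:4 — peak 6 ≤ 6.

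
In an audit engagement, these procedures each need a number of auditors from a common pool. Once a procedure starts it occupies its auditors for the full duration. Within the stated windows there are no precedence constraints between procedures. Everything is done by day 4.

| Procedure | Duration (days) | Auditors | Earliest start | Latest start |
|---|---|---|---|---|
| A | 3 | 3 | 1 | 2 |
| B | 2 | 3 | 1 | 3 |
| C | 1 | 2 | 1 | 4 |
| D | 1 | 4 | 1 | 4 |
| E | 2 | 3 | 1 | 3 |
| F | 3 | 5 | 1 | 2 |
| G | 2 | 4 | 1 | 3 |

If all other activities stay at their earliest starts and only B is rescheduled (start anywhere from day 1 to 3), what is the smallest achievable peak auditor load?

B@1: d1:24  d2:18  d3:8  d4:0 → peak 24
B@2: d1:21  d2:18  d3:11  d4:0 → peak 21
B@3: d1:21  d2:15  d3:11  d4:3 → peak 21
Best is B@2, peak 21.

21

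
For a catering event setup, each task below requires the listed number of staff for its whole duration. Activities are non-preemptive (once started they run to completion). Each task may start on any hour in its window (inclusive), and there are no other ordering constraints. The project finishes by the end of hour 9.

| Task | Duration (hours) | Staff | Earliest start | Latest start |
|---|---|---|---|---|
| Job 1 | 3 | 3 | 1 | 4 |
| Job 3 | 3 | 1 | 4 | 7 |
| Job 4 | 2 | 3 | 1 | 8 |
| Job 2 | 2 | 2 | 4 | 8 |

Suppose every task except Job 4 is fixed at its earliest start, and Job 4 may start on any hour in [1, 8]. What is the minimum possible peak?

Job 4@1: h1:6  h2:6  h3:3  h4:3  h5:3  h6:1  h7:0  h8:0  h9:0 → peak 6
Job 4@2: h1:3  h2:6  h3:6  h4:3  h5:3  h6:1  h7:0  h8:0  h9:0 → peak 6
Job 4@3: h1:3  h2:3  h3:6  h4:6  h5:3  h6:1  h7:0  h8:0  h9:0 → peak 6
Job 4@4: h1:3  h2:3  h3:3  h4:6  h5:6  h6:1  h7:0  h8:0  h9:0 → peak 6
Job 4@5: h1:3  h2:3  h3:3  h4:3  h5:6  h6:4  h7:0  h8:0  h9:0 → peak 6
Job 4@6: h1:3  h2:3  h3:3  h4:3  h5:3  h6:4  h7:3  h8:0  h9:0 → peak 4
Job 4@7: h1:3  h2:3  h3:3  h4:3  h5:3  h6:1  h7:3  h8:3  h9:0 → peak 3
Job 4@8: h1:3  h2:3  h3:3  h4:3  h5:3  h6:1  h7:0  h8:3  h9:3 → peak 3
Best is Job 4@7, peak 3.

3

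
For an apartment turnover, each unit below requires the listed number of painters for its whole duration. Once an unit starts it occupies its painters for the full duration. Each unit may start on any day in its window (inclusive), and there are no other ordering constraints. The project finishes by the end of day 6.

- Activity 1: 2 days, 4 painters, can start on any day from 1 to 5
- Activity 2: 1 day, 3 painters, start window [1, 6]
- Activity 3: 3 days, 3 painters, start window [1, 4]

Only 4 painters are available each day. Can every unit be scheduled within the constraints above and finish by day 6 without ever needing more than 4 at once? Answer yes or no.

yes

Schedule Activity 1@1, Activity 2@3, Activity 3@4: d1:4  d2:4  d3:3  d4:3  d5:3  d6:3 — peak 4 ≤ 4.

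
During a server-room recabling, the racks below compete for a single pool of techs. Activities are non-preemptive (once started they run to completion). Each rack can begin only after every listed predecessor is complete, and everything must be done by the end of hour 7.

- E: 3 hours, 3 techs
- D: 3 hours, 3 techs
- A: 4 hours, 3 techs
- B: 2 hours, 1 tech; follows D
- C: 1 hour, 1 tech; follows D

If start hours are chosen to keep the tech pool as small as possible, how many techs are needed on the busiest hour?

6

Early-start (E@1, D@1, A@1, B@4, C@4) gives peak 9: h1:9  h2:9  h3:9  h4:5  h5:1  h6:0  h7:0.
Shift A→4.
Schedule E@1, D@1, A@4, B@4, C@4: h1:6  h2:6  h3:6  h4:5  h5:4  h6:3  h7:3 — peak 6.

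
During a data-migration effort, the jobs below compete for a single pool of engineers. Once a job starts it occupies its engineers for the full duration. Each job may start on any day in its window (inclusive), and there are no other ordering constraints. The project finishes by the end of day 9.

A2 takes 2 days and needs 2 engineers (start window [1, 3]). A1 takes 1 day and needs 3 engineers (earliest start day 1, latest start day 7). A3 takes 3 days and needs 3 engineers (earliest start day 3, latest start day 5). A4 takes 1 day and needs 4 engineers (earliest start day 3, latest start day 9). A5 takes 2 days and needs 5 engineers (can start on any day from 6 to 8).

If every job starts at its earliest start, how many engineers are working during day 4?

3

At early start, day 4 has: A3.
Demand: 3 = 3.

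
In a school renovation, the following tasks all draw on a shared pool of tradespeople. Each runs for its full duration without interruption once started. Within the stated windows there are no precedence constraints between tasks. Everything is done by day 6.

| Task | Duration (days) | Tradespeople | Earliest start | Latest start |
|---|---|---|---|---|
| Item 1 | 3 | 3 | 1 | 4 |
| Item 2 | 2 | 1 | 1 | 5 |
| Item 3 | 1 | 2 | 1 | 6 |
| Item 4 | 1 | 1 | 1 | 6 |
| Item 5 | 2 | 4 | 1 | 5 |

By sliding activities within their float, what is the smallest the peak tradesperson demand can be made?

4

Early-start (Item 1@1, Item 2@1, Item 3@1, Item 4@1, Item 5@1) gives peak 11: d1:11  d2:8  d3:3  d4:0  d5:0  d6:0.
Shift Item 3→4, Item 4→3, Item 5→5.
Schedule Item 1@1, Item 2@1, Item 3@4, Item 4@3, Item 5@5: d1:4  d2:4  d3:4  d4:2  d5:4  d6:4 — peak 4.
Total tradesperson-days = 22 over 6 days ⇒ peak ≥ ⌈22/6⌉ = 4, so 4 is optimal.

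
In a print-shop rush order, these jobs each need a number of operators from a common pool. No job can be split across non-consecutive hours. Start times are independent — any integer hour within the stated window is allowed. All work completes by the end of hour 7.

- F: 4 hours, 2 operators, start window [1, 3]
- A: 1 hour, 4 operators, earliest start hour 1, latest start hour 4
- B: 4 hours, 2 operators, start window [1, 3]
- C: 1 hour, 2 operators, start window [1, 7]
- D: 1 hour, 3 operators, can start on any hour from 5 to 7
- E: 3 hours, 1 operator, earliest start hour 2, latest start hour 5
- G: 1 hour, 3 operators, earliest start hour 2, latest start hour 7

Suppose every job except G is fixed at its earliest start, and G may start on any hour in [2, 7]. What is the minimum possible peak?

G@2: h1:10  h2:8  h3:5  h4:5  h5:3  h6:0  h7:0 → peak 10
G@3: h1:10  h2:5  h3:8  h4:5  h5:3  h6:0  h7:0 → peak 10
G@4: h1:10  h2:5  h3:5  h4:8  h5:3  h6:0  h7:0 → peak 10
G@5: h1:10  h2:5  h3:5  h4:5  h5:6  h6:0  h7:0 → peak 10
G@6: h1:10  h2:5  h3:5  h4:5  h5:3  h6:3  h7:0 → peak 10
G@7: h1:10  h2:5  h3:5  h4:5  h5:3  h6:0  h7:3 → peak 10
Best is G@2, peak 10.

10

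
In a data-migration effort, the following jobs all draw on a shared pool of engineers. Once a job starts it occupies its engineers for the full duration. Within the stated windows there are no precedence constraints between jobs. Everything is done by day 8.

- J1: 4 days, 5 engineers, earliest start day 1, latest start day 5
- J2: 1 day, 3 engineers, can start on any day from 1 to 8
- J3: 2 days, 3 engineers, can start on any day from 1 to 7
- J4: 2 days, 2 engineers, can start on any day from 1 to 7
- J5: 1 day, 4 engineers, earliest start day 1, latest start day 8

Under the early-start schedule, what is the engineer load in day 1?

17

At early start, day 1 has: J1, J2, J3, J4, J5.
Demand: 5 + 3 + 3 + 2 + 4 = 17.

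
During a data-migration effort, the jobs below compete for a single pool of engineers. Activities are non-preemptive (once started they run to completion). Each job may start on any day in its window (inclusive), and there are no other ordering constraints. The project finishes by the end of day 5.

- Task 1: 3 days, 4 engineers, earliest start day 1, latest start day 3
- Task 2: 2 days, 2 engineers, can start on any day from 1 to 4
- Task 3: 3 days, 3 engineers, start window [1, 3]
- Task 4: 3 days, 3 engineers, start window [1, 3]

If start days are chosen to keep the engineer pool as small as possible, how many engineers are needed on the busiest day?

10

Early-start (Task 1@1, Task 2@1, Task 3@1, Task 4@1) gives peak 12: d1:12  d2:12  d3:10  d4:0  d5:0.
Shift Task 4→3.
Schedule Task 1@1, Task 2@1, Task 3@1, Task 4@3: d1:9  d2:9  d3:10  d4:3  d5:3 — peak 10.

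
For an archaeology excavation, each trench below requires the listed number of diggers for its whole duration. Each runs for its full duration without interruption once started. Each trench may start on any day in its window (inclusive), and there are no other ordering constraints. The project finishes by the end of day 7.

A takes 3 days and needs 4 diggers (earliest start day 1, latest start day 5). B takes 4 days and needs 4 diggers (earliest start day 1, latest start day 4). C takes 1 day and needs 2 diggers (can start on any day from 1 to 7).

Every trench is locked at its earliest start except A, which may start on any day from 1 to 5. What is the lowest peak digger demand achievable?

6

A@1: d1:10  d2:8  d3:8  d4:4  d5:0  d6:0  d7:0 → peak 10
A@2: d1:6  d2:8  d3:8  d4:8  d5:0  d6:0  d7:0 → peak 8
A@3: d1:6  d2:4  d3:8  d4:8  d5:4  d6:0  d7:0 → peak 8
A@4: d1:6  d2:4  d3:4  d4:8  d5:4  d6:4  d7:0 → peak 8
A@5: d1:6  d2:4  d3:4  d4:4  d5:4  d6:4  d7:4 → peak 6
Best is A@5, peak 6.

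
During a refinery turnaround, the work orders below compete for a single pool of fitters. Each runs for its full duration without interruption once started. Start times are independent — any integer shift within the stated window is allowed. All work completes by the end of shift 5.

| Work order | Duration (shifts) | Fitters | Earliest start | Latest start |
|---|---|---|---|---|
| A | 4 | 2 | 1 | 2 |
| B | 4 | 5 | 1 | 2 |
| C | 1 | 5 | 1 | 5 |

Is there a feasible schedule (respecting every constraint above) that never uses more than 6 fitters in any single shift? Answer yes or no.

Total fitter-shifts = 33; over 5 shifts the average is 33/5 > 6, so some shift must exceed 6.

no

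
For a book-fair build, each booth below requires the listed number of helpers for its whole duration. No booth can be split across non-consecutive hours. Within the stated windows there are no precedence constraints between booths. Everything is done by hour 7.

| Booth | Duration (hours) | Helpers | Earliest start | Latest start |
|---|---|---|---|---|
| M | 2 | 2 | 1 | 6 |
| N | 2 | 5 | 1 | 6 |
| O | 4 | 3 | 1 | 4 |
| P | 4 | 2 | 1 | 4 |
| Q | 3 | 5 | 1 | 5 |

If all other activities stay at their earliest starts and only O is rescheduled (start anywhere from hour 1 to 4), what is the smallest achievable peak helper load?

O@1: h1:17  h2:17  h3:10  h4:5  h5:0  h6:0  h7:0 → peak 17
O@2: h1:14  h2:17  h3:10  h4:5  h5:3  h6:0  h7:0 → peak 17
O@3: h1:14  h2:14  h3:10  h4:5  h5:3  h6:3  h7:0 → peak 14
O@4: h1:14  h2:14  h3:7  h4:5  h5:3  h6:3  h7:3 → peak 14
Best is O@3, peak 14.

14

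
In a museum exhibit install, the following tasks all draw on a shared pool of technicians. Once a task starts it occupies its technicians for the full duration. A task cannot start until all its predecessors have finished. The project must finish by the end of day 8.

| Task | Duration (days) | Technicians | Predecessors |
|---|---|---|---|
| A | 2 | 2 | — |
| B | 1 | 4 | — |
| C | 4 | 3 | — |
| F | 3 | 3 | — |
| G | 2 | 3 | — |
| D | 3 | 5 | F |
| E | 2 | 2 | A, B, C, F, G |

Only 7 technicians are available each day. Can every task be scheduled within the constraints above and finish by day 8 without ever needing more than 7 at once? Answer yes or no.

no

The minimum achievable peak is 8; 7 < 8, so no feasible schedule stays within the cap.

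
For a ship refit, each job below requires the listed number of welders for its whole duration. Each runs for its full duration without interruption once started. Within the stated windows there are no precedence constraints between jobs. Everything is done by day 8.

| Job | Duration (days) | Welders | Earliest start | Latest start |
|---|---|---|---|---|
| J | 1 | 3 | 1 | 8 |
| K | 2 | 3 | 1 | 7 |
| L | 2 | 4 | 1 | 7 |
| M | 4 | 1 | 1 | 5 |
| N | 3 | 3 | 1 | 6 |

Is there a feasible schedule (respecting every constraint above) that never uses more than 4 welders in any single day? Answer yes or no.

Schedule J@1, K@2, L@7, M@1, N@4: d1:4  d2:4  d3:4  d4:4  d5:3  d6:3  d7:4  d8:4 — peak 4 ≤ 4.

yes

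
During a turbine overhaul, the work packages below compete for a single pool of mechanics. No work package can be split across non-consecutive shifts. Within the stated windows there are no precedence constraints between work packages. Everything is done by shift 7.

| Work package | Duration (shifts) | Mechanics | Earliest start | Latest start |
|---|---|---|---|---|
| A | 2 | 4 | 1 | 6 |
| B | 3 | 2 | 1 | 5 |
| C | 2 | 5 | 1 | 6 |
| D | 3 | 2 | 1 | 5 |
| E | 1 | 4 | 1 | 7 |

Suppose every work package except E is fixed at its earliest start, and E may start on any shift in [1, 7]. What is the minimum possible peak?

E@1: s1:17  s2:13  s3:4  s4:0  s5:0  s6:0  s7:0 → peak 17
E@2: s1:13  s2:17  s3:4  s4:0  s5:0  s6:0  s7:0 → peak 17
E@3: s1:13  s2:13  s3:8  s4:0  s5:0  s6:0  s7:0 → peak 13
E@4: s1:13  s2:13  s3:4  s4:4  s5:0  s6:0  s7:0 → peak 13
E@5: s1:13  s2:13  s3:4  s4:0  s5:4  s6:0  s7:0 → peak 13
E@6: s1:13  s2:13  s3:4  s4:0  s5:0  s6:4  s7:0 → peak 13
E@7: s1:13  s2:13  s3:4  s4:0  s5:0  s6:0  s7:4 → peak 13
Best is E@3, peak 13.

13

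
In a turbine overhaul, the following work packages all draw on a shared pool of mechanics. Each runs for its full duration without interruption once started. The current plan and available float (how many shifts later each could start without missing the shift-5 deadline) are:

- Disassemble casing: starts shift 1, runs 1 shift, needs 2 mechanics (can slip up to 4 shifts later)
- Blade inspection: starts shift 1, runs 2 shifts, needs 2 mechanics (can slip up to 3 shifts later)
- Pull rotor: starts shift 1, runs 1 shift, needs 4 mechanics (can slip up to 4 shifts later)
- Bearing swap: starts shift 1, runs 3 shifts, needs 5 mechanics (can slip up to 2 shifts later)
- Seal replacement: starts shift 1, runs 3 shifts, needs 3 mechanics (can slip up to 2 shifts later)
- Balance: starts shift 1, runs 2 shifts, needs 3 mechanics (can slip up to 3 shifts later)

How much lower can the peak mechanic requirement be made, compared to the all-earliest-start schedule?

Early-start peak: s1:19  s2:13  s3:8  s4:0  s5:0 ⇒ 19.
Leveled (Disassemble casing@1, Blade inspection@1, Pull rotor@2, Bearing swap@3, Seal replacement@1, Balance@4): s1:7  s2:9  s3:8  s4:8  s5:8 ⇒ 9.
Reduction 19 − 9 = 10.

10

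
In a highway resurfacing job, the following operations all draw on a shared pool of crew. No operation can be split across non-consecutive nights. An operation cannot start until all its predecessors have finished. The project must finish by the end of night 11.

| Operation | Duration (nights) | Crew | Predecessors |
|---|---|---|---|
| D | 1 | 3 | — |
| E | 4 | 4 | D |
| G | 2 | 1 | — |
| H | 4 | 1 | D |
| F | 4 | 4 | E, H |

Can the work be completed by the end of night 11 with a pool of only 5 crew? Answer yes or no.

yes

Schedule D@1, E@2, G@1, H@3, F@7: n1:4  n2:5  n3:5  n4:5  n5:5  n6:1  n7:4  n8:4  n9:4  n10:4  n11:0 — peak 5 ≤ 5.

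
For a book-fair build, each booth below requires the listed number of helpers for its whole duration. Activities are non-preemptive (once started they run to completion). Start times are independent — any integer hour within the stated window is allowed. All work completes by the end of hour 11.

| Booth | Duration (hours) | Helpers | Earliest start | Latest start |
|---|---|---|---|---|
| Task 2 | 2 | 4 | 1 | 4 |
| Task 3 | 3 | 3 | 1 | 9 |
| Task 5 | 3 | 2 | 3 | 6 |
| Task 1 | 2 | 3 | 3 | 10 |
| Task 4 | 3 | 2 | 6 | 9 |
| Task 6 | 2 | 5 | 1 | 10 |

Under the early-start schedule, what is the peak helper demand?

12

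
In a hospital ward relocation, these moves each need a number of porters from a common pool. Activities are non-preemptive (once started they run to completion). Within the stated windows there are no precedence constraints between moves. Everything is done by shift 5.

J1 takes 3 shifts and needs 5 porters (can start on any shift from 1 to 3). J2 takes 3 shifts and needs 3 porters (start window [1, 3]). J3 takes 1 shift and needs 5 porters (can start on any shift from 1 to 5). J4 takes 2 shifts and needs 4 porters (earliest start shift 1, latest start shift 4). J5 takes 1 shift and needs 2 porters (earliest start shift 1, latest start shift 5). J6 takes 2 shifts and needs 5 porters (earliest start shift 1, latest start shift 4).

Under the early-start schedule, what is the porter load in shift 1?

24

At early start, shift 1 has: J1, J2, J3, J4, J5, J6.
Demand: 5 + 3 + 5 + 4 + 2 + 5 = 24.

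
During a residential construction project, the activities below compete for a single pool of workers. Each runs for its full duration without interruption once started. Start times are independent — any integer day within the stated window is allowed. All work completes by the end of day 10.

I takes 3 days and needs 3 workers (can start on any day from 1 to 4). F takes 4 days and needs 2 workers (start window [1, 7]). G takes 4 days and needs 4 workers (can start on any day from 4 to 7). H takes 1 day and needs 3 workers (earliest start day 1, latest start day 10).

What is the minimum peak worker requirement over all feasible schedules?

5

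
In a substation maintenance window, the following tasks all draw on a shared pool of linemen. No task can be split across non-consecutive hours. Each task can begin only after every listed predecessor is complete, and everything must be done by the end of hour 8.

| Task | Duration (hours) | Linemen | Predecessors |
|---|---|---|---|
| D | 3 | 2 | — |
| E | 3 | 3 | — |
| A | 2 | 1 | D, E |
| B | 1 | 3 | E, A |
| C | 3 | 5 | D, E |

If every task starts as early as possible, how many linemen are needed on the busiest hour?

8

Early-start schedule: D@1, E@1, A@4, B@6, C@4.
Load per hour: hour 1: 5, hour 2: 5, hour 3: 5, hour 4: 6, hour 5: 6, hour 6: 8, hour 7: 0, hour 8: 0.
Peak is 8.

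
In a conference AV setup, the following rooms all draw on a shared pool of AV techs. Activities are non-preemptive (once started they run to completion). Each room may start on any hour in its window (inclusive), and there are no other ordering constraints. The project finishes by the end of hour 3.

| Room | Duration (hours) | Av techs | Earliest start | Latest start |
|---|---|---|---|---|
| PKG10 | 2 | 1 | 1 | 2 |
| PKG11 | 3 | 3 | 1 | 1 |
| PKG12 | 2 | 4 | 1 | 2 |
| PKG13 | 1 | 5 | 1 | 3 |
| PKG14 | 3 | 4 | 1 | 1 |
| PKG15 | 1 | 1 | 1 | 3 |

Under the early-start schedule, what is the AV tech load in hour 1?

18

At early start, hour 1 has: PKG10, PKG11, PKG12, PKG13, PKG14, PKG15.
Demand: 1 + 3 + 4 + 5 + 4 + 1 = 18.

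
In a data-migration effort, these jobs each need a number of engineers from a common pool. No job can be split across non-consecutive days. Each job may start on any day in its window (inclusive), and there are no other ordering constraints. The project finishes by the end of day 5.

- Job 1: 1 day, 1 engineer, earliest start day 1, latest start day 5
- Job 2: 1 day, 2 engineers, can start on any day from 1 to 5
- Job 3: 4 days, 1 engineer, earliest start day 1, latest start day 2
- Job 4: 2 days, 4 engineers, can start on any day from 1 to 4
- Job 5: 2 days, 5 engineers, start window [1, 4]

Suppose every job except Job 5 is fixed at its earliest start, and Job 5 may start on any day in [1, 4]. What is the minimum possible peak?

8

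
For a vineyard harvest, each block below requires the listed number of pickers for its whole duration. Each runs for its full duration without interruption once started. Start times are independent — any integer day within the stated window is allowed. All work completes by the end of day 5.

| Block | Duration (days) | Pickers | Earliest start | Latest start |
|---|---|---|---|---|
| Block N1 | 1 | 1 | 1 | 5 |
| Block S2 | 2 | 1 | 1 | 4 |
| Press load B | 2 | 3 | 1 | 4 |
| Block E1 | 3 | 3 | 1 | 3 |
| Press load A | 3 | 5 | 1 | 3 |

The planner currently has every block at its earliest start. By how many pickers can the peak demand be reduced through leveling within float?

Early-start peak: d1:13  d2:12  d3:8  d4:0  d5:0 ⇒ 13.
Leveled (Block N1@1, Block S2@1, Press load B@1, Block E1@1, Press load A@3): d1:8  d2:7  d3:8  d4:5  d5:5 ⇒ 8.
Reduction 13 − 8 = 5.

5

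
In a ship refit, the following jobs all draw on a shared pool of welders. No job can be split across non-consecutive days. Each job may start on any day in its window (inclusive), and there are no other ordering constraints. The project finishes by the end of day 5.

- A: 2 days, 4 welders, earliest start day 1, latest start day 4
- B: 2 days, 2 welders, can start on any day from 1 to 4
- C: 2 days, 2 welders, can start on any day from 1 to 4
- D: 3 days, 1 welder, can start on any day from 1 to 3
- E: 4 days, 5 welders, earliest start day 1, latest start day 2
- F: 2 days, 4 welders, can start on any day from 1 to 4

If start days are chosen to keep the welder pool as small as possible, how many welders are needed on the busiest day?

12

Early-start (A@1, B@1, C@1, D@1, E@1, F@1) gives peak 18: d1:18  d2:18  d3:6  d4:5  d5:0.
Shift C→3, F→3.
Schedule A@1, B@1, C@3, D@1, E@1, F@3: d1:12  d2:12  d3:12  d4:11  d5:0 — peak 12.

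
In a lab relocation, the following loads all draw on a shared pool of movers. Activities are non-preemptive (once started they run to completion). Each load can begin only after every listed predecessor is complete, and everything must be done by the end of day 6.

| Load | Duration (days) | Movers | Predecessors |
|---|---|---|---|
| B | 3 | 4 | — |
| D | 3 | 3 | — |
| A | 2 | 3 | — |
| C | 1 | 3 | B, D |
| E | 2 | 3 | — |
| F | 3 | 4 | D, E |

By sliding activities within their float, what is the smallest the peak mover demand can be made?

9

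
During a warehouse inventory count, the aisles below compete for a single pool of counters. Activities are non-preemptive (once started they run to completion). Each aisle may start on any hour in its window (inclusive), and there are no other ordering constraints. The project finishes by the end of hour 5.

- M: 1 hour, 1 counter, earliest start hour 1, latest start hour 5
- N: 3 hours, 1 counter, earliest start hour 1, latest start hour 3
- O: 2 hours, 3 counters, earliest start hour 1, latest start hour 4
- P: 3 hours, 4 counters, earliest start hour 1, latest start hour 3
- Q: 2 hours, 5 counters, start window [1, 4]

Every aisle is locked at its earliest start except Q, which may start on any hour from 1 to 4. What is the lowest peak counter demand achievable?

9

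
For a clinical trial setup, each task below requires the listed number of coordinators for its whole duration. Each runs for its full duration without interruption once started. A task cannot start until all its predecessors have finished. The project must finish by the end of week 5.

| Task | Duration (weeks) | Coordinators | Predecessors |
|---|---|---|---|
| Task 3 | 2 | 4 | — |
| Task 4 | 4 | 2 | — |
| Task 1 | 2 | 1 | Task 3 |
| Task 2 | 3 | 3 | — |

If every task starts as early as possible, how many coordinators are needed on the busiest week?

9

Early-start schedule: Task 3@1, Task 4@1, Task 1@3, Task 2@1.
Load per week: week 1: 9, week 2: 9, week 3: 6, week 4: 3, week 5: 0.
Peak is 9.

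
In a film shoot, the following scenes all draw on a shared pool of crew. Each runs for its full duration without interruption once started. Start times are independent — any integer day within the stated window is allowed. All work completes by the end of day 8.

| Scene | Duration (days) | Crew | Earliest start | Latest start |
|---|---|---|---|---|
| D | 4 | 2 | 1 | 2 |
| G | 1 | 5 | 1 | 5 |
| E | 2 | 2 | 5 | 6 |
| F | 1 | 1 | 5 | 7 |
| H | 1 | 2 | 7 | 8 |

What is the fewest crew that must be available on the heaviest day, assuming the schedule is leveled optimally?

Early-start (D@1, G@1, E@5, F@5, H@7) gives peak 7: d1:7  d2:2  d3:2  d4:2  d5:3  d6:2  d7:2  d8:0.
Shift G→5, E→6, F→6.
Schedule D@1, G@5, E@6, F@6, H@7: d1:2  d2:2  d3:2  d4:2  d5:5  d6:3  d7:4  d8:0 — peak 5.

5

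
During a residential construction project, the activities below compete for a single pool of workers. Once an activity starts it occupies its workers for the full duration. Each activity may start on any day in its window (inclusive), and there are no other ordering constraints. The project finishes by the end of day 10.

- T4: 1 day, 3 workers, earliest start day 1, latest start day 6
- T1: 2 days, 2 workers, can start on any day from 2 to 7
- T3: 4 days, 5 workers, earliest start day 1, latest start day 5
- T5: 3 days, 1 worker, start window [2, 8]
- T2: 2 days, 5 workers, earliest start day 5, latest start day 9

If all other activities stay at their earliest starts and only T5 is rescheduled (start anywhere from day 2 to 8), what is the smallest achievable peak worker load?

T5@2: d1:8  d2:8  d3:8  d4:6  d5:5  d6:5  d7:0  d8:0  d9:0  d10:0 → peak 8
T5@3: d1:8  d2:7  d3:8  d4:6  d5:6  d6:5  d7:0  d8:0  d9:0  d10:0 → peak 8
T5@4: d1:8  d2:7  d3:7  d4:6  d5:6  d6:6  d7:0  d8:0  d9:0  d10:0 → peak 8
T5@5: d1:8  d2:7  d3:7  d4:5  d5:6  d6:6  d7:1  d8:0  d9:0  d10:0 → peak 8
T5@6: d1:8  d2:7  d3:7  d4:5  d5:5  d6:6  d7:1  d8:1  d9:0  d10:0 → peak 8
T5@7: d1:8  d2:7  d3:7  d4:5  d5:5  d6:5  d7:1  d8:1  d9:1  d10:0 → peak 8
T5@8: d1:8  d2:7  d3:7  d4:5  d5:5  d6:5  d7:0  d8:1  d9:1  d10:1 → peak 8
Best is T5@2, peak 8.

8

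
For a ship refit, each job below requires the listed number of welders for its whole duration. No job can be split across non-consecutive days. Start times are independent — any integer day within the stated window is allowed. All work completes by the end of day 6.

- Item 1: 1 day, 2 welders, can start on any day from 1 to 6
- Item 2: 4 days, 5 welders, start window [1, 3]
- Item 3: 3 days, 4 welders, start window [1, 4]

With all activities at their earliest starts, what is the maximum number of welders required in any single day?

Early-start schedule: Item 1@1, Item 2@1, Item 3@1.
Load per day: day 1: 11, day 2: 9, day 3: 9, day 4: 5, day 5: 0, day 6: 0.
Peak is 11.

11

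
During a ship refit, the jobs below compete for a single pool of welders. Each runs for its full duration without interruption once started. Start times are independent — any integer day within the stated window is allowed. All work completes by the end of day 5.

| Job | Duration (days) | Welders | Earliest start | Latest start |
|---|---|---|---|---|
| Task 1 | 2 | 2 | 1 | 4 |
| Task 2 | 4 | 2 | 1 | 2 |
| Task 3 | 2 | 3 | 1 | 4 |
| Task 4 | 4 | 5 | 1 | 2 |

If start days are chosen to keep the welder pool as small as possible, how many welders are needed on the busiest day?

10

Early-start (Task 1@1, Task 2@1, Task 3@1, Task 4@1) gives peak 12: d1:12  d2:12  d3:7  d4:7  d5:0.
Shift Task 3→3.
Schedule Task 1@1, Task 2@1, Task 3@3, Task 4@1: d1:9  d2:9  d3:10  d4:10  d5:0 — peak 10.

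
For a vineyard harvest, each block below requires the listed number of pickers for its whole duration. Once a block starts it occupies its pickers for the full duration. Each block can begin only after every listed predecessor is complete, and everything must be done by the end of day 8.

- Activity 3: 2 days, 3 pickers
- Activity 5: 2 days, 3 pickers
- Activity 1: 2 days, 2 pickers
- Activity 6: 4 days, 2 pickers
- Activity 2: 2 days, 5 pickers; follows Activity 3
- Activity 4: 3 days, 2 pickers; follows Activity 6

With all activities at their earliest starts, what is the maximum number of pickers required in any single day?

10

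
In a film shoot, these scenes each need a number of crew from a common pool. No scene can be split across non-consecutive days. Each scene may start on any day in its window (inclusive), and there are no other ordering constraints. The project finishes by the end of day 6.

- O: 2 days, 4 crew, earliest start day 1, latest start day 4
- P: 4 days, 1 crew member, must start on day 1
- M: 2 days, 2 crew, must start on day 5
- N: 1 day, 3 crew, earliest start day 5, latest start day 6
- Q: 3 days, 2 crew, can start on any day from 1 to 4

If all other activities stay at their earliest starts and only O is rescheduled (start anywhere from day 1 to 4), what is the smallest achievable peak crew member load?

O@1: d1:7  d2:7  d3:3  d4:1  d5:5  d6:2 → peak 7
O@2: d1:3  d2:7  d3:7  d4:1  d5:5  d6:2 → peak 7
O@3: d1:3  d2:3  d3:7  d4:5  d5:5  d6:2 → peak 7
O@4: d1:3  d2:3  d3:3  d4:5  d5:9  d6:2 → peak 9
Best is O@1, peak 7.

7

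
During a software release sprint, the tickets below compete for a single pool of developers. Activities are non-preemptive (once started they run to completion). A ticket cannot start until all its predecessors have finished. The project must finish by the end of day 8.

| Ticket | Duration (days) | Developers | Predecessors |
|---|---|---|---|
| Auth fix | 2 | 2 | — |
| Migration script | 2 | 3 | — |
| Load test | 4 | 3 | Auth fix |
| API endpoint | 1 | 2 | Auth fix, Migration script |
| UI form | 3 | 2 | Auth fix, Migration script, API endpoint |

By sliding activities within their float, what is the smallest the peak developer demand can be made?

Schedule Auth fix@1, Migration script@1, Load test@3, API endpoint@3, UI form@4: d1:5  d2:5  d3:5  d4:5  d5:5  d6:5  d7:0  d8:0 — peak 5.

5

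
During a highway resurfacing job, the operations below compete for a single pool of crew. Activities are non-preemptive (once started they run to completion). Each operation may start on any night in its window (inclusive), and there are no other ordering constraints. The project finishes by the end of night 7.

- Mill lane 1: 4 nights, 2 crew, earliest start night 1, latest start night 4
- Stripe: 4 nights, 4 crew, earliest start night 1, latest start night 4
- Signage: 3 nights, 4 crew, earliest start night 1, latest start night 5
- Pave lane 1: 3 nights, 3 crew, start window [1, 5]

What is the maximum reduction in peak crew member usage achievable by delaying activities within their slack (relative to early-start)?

Early-start peak: n1:13  n2:13  n3:13  n4:6  n5:0  n6:0  n7:0 ⇒ 13.
Leveled (Mill lane 1@1, Stripe@1, Signage@5, Pave lane 1@5): n1:6  n2:6  n3:6  n4:6  n5:7  n6:7  n7:7 ⇒ 7.
Reduction 13 − 7 = 6.

6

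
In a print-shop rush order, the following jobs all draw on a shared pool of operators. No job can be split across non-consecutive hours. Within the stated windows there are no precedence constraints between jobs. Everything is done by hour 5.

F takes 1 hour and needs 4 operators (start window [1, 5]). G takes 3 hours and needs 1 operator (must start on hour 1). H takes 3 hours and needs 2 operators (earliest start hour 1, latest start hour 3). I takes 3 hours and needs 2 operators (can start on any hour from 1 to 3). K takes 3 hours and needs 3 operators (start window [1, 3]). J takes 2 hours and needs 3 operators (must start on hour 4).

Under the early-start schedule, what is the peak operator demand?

Early-start schedule: F@1, G@1, H@1, I@1, K@1, J@4.
Load per hour: hour 1: 12, hour 2: 8, hour 3: 8, hour 4: 3, hour 5: 3.
Peak is 12.

12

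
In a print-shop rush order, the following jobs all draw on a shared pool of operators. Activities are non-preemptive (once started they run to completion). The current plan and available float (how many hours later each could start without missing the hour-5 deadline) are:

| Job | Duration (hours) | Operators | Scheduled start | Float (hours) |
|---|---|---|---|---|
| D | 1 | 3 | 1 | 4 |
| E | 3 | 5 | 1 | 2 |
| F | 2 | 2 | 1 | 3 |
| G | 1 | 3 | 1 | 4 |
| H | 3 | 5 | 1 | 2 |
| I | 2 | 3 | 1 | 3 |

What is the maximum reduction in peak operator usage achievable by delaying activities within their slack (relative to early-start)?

Early-start peak: h1:21  h2:15  h3:10  h4:0  h5:0 ⇒ 21.
Leveled (D@1, E@1, F@1, G@2, H@3, I@4): h1:10  h2:10  h3:10  h4:8  h5:8 ⇒ 10.
Reduction 21 − 10 = 11.

11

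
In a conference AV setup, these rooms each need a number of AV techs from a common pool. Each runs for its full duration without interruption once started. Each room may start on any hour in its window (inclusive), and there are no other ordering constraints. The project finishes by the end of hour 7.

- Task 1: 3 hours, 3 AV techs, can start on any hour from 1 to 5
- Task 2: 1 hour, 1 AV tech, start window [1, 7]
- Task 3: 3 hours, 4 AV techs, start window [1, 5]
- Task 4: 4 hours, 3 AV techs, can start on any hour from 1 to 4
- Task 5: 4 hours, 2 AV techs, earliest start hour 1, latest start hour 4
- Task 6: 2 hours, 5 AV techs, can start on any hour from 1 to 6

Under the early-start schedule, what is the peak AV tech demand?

Early-start schedule: Task 1@1, Task 2@1, Task 3@1, Task 4@1, Task 5@1, Task 6@1.
Load per hour: hour 1: 18, hour 2: 17, hour 3: 12, hour 4: 5, hour 5: 0, hour 6: 0, hour 7: 0.
Peak is 18.

18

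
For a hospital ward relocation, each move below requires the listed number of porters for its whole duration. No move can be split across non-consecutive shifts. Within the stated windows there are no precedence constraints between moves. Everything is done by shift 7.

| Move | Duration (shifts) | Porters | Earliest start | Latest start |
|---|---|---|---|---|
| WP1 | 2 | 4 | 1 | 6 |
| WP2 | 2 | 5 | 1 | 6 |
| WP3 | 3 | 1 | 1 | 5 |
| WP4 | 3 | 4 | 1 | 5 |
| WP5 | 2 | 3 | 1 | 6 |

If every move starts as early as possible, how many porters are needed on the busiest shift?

17

Early-start schedule: WP1@1, WP2@1, WP3@1, WP4@1, WP5@1.
Load per shift: shift 1: 17, shift 2: 17, shift 3: 5, shift 4: 0, shift 5: 0, shift 6: 0, shift 7: 0.
Peak is 17.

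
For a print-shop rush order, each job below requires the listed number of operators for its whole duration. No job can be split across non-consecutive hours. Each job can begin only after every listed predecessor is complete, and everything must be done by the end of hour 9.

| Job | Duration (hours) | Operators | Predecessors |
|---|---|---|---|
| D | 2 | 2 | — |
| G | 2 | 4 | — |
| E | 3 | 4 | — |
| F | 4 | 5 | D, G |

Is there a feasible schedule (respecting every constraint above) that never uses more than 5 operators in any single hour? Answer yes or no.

no

The minimum achievable peak is 6; 5 < 6, so no feasible schedule stays within the cap.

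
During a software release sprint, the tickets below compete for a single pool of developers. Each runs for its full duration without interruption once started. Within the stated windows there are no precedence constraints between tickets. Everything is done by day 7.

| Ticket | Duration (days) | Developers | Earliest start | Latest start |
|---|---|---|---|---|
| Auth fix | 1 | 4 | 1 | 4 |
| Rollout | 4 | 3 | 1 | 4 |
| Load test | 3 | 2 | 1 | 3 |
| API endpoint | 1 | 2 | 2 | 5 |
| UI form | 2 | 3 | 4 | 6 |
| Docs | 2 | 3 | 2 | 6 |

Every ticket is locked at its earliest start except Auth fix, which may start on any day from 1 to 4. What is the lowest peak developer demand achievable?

Auth fix@1: d1:9  d2:10  d3:8  d4:6  d5:3  d6:0  d7:0 → peak 10
Auth fix@2: d1:5  d2:14  d3:8  d4:6  d5:3  d6:0  d7:0 → peak 14
Auth fix@3: d1:5  d2:10  d3:12  d4:6  d5:3  d6:0  d7:0 → peak 12
Auth fix@4: d1:5  d2:10  d3:8  d4:10  d5:3  d6:0  d7:0 → peak 10
Best is Auth fix@1, peak 10.

10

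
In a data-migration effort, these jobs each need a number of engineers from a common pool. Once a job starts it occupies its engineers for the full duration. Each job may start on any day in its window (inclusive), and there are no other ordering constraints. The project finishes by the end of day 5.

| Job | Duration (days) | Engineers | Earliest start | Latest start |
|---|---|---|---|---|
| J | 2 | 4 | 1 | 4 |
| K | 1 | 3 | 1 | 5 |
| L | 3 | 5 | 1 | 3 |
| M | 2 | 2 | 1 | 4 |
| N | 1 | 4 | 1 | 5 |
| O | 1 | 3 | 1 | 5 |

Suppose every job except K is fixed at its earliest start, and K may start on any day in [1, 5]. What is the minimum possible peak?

K@1: d1:21  d2:11  d3:5  d4:0  d5:0 → peak 21
K@2: d1:18  d2:14  d3:5  d4:0  d5:0 → peak 18
K@3: d1:18  d2:11  d3:8  d4:0  d5:0 → peak 18
K@4: d1:18  d2:11  d3:5  d4:3  d5:0 → peak 18
K@5: d1:18  d2:11  d3:5  d4:0  d5:3 → peak 18
Best is K@2, peak 18.

18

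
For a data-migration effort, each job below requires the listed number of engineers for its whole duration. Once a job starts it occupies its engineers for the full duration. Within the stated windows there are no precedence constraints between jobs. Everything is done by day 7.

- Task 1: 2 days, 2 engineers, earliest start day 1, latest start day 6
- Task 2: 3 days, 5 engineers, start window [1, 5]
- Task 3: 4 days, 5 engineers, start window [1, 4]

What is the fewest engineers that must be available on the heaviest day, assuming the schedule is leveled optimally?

7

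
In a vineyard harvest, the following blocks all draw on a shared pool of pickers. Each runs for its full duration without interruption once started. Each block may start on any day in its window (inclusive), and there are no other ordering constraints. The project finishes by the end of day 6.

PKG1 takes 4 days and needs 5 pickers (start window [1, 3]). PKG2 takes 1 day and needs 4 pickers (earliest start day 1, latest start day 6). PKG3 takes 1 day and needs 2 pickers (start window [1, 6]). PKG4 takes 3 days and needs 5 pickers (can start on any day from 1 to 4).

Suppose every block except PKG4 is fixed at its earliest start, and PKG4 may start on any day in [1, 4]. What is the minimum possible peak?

11

PKG4@1: d1:16  d2:10  d3:10  d4:5  d5:0  d6:0 → peak 16
PKG4@2: d1:11  d2:10  d3:10  d4:10  d5:0  d6:0 → peak 11
PKG4@3: d1:11  d2:5  d3:10  d4:10  d5:5  d6:0 → peak 11
PKG4@4: d1:11  d2:5  d3:5  d4:10  d5:5  d6:5 → peak 11
Best is PKG4@2, peak 11.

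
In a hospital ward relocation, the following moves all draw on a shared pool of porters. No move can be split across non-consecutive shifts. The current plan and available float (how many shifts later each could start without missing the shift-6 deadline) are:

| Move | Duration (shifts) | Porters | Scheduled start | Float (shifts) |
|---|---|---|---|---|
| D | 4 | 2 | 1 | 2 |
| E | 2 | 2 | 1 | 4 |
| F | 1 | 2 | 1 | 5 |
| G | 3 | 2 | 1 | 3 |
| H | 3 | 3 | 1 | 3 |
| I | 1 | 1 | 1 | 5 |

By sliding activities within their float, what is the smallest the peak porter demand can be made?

Early-start (D@1, E@1, F@1, G@1, H@1, I@1) gives peak 12: s1:12  s2:9  s3:7  s4:2  s5:0  s6:0.
Shift F→3, H→4, I→4.
Schedule D@1, E@1, F@3, G@1, H@4, I@4: s1:6  s2:6  s3:6  s4:6  s5:3  s6:3 — peak 6.

6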